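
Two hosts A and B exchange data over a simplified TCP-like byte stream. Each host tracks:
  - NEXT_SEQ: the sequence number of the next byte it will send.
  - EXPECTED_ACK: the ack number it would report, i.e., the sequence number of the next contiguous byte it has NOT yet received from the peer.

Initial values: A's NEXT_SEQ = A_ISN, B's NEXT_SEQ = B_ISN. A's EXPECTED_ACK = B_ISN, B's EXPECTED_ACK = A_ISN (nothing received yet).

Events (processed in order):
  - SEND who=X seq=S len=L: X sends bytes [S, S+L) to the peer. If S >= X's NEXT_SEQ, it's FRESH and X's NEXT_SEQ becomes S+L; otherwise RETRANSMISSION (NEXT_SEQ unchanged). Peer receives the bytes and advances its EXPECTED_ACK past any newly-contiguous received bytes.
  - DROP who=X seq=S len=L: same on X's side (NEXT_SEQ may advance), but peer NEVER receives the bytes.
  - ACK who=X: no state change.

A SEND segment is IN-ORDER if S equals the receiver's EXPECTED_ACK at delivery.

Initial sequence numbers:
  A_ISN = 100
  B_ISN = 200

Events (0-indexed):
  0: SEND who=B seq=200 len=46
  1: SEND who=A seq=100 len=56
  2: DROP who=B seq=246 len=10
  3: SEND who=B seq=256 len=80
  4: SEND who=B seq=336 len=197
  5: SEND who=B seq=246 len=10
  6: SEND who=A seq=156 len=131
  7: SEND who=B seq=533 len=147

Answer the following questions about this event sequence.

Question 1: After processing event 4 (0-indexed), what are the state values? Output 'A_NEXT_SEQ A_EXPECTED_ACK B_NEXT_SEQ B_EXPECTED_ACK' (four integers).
After event 0: A_seq=100 A_ack=246 B_seq=246 B_ack=100
After event 1: A_seq=156 A_ack=246 B_seq=246 B_ack=156
After event 2: A_seq=156 A_ack=246 B_seq=256 B_ack=156
After event 3: A_seq=156 A_ack=246 B_seq=336 B_ack=156
After event 4: A_seq=156 A_ack=246 B_seq=533 B_ack=156

156 246 533 156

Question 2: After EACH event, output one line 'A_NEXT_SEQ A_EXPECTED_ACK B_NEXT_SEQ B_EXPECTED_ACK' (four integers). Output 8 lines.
100 246 246 100
156 246 246 156
156 246 256 156
156 246 336 156
156 246 533 156
156 533 533 156
287 533 533 287
287 680 680 287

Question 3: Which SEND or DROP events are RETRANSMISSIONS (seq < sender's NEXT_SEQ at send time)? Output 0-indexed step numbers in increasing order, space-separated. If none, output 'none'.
Answer: 5

Derivation:
Step 0: SEND seq=200 -> fresh
Step 1: SEND seq=100 -> fresh
Step 2: DROP seq=246 -> fresh
Step 3: SEND seq=256 -> fresh
Step 4: SEND seq=336 -> fresh
Step 5: SEND seq=246 -> retransmit
Step 6: SEND seq=156 -> fresh
Step 7: SEND seq=533 -> fresh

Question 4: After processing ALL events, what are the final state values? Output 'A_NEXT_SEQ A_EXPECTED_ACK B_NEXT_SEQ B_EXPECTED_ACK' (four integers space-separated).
Answer: 287 680 680 287

Derivation:
After event 0: A_seq=100 A_ack=246 B_seq=246 B_ack=100
After event 1: A_seq=156 A_ack=246 B_seq=246 B_ack=156
After event 2: A_seq=156 A_ack=246 B_seq=256 B_ack=156
After event 3: A_seq=156 A_ack=246 B_seq=336 B_ack=156
After event 4: A_seq=156 A_ack=246 B_seq=533 B_ack=156
After event 5: A_seq=156 A_ack=533 B_seq=533 B_ack=156
After event 6: A_seq=287 A_ack=533 B_seq=533 B_ack=287
After event 7: A_seq=287 A_ack=680 B_seq=680 B_ack=287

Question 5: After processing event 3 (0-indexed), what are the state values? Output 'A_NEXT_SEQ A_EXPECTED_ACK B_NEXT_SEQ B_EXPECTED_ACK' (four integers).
After event 0: A_seq=100 A_ack=246 B_seq=246 B_ack=100
After event 1: A_seq=156 A_ack=246 B_seq=246 B_ack=156
After event 2: A_seq=156 A_ack=246 B_seq=256 B_ack=156
After event 3: A_seq=156 A_ack=246 B_seq=336 B_ack=156

156 246 336 156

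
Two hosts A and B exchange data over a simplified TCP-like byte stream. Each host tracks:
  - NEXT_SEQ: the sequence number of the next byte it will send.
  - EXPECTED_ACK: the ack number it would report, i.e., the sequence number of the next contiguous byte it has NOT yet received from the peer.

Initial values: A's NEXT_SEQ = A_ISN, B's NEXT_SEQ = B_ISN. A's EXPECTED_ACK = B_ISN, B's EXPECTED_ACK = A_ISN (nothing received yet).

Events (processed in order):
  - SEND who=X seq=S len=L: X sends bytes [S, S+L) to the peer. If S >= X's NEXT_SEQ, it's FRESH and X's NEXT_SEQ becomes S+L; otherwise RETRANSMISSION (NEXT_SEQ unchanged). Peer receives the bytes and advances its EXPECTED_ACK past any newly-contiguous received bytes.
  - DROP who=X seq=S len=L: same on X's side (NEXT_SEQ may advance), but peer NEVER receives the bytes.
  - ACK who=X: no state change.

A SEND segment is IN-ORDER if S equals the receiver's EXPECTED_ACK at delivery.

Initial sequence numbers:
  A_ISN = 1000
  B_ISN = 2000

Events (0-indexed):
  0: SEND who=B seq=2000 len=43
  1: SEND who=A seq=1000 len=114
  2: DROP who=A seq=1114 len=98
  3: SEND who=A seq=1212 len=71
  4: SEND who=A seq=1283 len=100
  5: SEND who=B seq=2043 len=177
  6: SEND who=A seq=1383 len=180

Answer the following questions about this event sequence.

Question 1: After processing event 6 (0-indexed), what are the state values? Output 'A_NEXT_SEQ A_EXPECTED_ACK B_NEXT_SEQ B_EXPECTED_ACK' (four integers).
After event 0: A_seq=1000 A_ack=2043 B_seq=2043 B_ack=1000
After event 1: A_seq=1114 A_ack=2043 B_seq=2043 B_ack=1114
After event 2: A_seq=1212 A_ack=2043 B_seq=2043 B_ack=1114
After event 3: A_seq=1283 A_ack=2043 B_seq=2043 B_ack=1114
After event 4: A_seq=1383 A_ack=2043 B_seq=2043 B_ack=1114
After event 5: A_seq=1383 A_ack=2220 B_seq=2220 B_ack=1114
After event 6: A_seq=1563 A_ack=2220 B_seq=2220 B_ack=1114

1563 2220 2220 1114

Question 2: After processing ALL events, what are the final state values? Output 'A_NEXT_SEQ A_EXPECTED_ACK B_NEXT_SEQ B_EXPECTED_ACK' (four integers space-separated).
Answer: 1563 2220 2220 1114

Derivation:
After event 0: A_seq=1000 A_ack=2043 B_seq=2043 B_ack=1000
After event 1: A_seq=1114 A_ack=2043 B_seq=2043 B_ack=1114
After event 2: A_seq=1212 A_ack=2043 B_seq=2043 B_ack=1114
After event 3: A_seq=1283 A_ack=2043 B_seq=2043 B_ack=1114
After event 4: A_seq=1383 A_ack=2043 B_seq=2043 B_ack=1114
After event 5: A_seq=1383 A_ack=2220 B_seq=2220 B_ack=1114
After event 6: A_seq=1563 A_ack=2220 B_seq=2220 B_ack=1114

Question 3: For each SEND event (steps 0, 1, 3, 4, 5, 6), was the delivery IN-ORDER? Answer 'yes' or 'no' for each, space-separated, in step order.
Step 0: SEND seq=2000 -> in-order
Step 1: SEND seq=1000 -> in-order
Step 3: SEND seq=1212 -> out-of-order
Step 4: SEND seq=1283 -> out-of-order
Step 5: SEND seq=2043 -> in-order
Step 6: SEND seq=1383 -> out-of-order

Answer: yes yes no no yes no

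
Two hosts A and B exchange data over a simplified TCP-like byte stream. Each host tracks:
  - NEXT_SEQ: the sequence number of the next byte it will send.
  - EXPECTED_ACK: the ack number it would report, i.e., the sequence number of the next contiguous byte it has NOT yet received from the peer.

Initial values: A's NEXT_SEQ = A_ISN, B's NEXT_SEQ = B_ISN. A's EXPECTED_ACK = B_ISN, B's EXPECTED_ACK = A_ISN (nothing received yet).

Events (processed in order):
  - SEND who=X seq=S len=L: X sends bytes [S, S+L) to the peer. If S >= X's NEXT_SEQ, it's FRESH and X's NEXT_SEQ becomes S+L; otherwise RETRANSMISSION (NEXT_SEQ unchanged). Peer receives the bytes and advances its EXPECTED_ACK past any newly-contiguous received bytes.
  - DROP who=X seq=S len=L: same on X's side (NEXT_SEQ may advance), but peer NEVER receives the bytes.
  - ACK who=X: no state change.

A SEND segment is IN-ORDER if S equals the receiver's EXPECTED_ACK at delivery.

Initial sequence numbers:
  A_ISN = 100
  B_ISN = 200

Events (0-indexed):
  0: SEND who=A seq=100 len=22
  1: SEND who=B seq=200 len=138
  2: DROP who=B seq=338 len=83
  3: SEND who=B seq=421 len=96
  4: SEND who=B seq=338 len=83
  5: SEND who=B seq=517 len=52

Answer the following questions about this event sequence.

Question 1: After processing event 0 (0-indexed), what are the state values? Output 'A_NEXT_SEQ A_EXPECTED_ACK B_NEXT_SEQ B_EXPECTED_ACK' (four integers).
After event 0: A_seq=122 A_ack=200 B_seq=200 B_ack=122

122 200 200 122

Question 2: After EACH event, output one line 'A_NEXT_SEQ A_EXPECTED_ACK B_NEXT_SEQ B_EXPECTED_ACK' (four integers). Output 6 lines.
122 200 200 122
122 338 338 122
122 338 421 122
122 338 517 122
122 517 517 122
122 569 569 122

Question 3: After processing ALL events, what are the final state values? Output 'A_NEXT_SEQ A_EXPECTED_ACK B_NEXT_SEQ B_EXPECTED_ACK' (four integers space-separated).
After event 0: A_seq=122 A_ack=200 B_seq=200 B_ack=122
After event 1: A_seq=122 A_ack=338 B_seq=338 B_ack=122
After event 2: A_seq=122 A_ack=338 B_seq=421 B_ack=122
After event 3: A_seq=122 A_ack=338 B_seq=517 B_ack=122
After event 4: A_seq=122 A_ack=517 B_seq=517 B_ack=122
After event 5: A_seq=122 A_ack=569 B_seq=569 B_ack=122

Answer: 122 569 569 122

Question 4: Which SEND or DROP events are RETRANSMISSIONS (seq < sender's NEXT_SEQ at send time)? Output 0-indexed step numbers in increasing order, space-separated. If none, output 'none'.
Step 0: SEND seq=100 -> fresh
Step 1: SEND seq=200 -> fresh
Step 2: DROP seq=338 -> fresh
Step 3: SEND seq=421 -> fresh
Step 4: SEND seq=338 -> retransmit
Step 5: SEND seq=517 -> fresh

Answer: 4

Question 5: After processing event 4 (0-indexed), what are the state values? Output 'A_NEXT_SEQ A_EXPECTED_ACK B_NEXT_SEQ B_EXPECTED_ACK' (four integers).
After event 0: A_seq=122 A_ack=200 B_seq=200 B_ack=122
After event 1: A_seq=122 A_ack=338 B_seq=338 B_ack=122
After event 2: A_seq=122 A_ack=338 B_seq=421 B_ack=122
After event 3: A_seq=122 A_ack=338 B_seq=517 B_ack=122
After event 4: A_seq=122 A_ack=517 B_seq=517 B_ack=122

122 517 517 122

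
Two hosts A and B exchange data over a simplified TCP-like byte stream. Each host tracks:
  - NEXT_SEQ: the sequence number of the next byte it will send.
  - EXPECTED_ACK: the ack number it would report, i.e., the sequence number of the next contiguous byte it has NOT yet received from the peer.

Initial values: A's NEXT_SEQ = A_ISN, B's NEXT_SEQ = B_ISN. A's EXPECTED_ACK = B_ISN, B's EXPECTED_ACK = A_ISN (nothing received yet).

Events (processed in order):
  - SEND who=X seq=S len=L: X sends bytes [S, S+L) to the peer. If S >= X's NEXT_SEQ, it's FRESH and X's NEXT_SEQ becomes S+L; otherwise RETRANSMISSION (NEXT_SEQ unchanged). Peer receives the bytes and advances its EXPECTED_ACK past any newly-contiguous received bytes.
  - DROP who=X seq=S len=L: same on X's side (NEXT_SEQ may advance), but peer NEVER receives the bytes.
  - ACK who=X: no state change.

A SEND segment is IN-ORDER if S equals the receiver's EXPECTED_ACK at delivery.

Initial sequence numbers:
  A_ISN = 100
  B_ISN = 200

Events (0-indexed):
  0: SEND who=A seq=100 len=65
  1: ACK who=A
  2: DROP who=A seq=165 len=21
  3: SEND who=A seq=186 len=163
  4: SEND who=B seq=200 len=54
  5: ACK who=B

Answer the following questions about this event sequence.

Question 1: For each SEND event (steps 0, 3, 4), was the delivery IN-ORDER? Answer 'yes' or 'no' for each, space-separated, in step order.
Step 0: SEND seq=100 -> in-order
Step 3: SEND seq=186 -> out-of-order
Step 4: SEND seq=200 -> in-order

Answer: yes no yes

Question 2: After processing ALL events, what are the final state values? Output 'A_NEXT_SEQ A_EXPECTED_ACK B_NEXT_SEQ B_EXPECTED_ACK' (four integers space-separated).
Answer: 349 254 254 165

Derivation:
After event 0: A_seq=165 A_ack=200 B_seq=200 B_ack=165
After event 1: A_seq=165 A_ack=200 B_seq=200 B_ack=165
After event 2: A_seq=186 A_ack=200 B_seq=200 B_ack=165
After event 3: A_seq=349 A_ack=200 B_seq=200 B_ack=165
After event 4: A_seq=349 A_ack=254 B_seq=254 B_ack=165
After event 5: A_seq=349 A_ack=254 B_seq=254 B_ack=165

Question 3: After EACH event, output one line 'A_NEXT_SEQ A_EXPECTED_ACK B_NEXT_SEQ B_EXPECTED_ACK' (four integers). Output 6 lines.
165 200 200 165
165 200 200 165
186 200 200 165
349 200 200 165
349 254 254 165
349 254 254 165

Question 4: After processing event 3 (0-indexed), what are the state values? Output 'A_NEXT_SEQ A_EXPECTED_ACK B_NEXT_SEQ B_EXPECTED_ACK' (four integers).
After event 0: A_seq=165 A_ack=200 B_seq=200 B_ack=165
After event 1: A_seq=165 A_ack=200 B_seq=200 B_ack=165
After event 2: A_seq=186 A_ack=200 B_seq=200 B_ack=165
After event 3: A_seq=349 A_ack=200 B_seq=200 B_ack=165

349 200 200 165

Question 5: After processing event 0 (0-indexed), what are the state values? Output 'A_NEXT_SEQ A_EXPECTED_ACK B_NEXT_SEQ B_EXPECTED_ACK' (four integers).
After event 0: A_seq=165 A_ack=200 B_seq=200 B_ack=165

165 200 200 165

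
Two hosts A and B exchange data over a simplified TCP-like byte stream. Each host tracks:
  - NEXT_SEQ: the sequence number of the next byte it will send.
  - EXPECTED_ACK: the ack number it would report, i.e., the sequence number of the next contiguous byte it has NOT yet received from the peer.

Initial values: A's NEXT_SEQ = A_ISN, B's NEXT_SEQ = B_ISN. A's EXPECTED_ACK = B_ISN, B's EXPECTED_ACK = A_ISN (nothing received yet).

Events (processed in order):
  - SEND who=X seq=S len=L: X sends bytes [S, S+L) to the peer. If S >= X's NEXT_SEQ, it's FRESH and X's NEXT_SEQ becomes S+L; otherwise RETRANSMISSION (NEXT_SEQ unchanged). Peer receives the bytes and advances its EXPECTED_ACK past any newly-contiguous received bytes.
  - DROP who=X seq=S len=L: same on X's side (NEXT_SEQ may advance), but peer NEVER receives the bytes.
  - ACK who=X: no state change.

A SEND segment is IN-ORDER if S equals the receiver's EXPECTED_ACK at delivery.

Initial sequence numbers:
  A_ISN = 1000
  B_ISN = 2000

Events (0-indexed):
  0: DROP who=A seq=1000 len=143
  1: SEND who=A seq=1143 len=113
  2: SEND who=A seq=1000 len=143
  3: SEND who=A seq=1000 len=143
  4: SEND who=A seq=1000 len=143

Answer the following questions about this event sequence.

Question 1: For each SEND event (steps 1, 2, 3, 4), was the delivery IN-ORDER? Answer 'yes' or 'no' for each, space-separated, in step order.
Answer: no yes no no

Derivation:
Step 1: SEND seq=1143 -> out-of-order
Step 2: SEND seq=1000 -> in-order
Step 3: SEND seq=1000 -> out-of-order
Step 4: SEND seq=1000 -> out-of-order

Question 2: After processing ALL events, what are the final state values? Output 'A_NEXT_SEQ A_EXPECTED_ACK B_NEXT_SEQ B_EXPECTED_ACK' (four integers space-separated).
Answer: 1256 2000 2000 1256

Derivation:
After event 0: A_seq=1143 A_ack=2000 B_seq=2000 B_ack=1000
After event 1: A_seq=1256 A_ack=2000 B_seq=2000 B_ack=1000
After event 2: A_seq=1256 A_ack=2000 B_seq=2000 B_ack=1256
After event 3: A_seq=1256 A_ack=2000 B_seq=2000 B_ack=1256
After event 4: A_seq=1256 A_ack=2000 B_seq=2000 B_ack=1256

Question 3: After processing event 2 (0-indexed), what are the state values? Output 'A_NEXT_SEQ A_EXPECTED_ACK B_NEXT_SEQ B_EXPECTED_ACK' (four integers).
After event 0: A_seq=1143 A_ack=2000 B_seq=2000 B_ack=1000
After event 1: A_seq=1256 A_ack=2000 B_seq=2000 B_ack=1000
After event 2: A_seq=1256 A_ack=2000 B_seq=2000 B_ack=1256

1256 2000 2000 1256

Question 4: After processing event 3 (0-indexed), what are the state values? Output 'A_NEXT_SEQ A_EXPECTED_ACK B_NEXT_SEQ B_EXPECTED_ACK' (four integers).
After event 0: A_seq=1143 A_ack=2000 B_seq=2000 B_ack=1000
After event 1: A_seq=1256 A_ack=2000 B_seq=2000 B_ack=1000
After event 2: A_seq=1256 A_ack=2000 B_seq=2000 B_ack=1256
After event 3: A_seq=1256 A_ack=2000 B_seq=2000 B_ack=1256

1256 2000 2000 1256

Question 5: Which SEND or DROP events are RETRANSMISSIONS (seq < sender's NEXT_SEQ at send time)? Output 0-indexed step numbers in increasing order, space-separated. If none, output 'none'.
Answer: 2 3 4

Derivation:
Step 0: DROP seq=1000 -> fresh
Step 1: SEND seq=1143 -> fresh
Step 2: SEND seq=1000 -> retransmit
Step 3: SEND seq=1000 -> retransmit
Step 4: SEND seq=1000 -> retransmit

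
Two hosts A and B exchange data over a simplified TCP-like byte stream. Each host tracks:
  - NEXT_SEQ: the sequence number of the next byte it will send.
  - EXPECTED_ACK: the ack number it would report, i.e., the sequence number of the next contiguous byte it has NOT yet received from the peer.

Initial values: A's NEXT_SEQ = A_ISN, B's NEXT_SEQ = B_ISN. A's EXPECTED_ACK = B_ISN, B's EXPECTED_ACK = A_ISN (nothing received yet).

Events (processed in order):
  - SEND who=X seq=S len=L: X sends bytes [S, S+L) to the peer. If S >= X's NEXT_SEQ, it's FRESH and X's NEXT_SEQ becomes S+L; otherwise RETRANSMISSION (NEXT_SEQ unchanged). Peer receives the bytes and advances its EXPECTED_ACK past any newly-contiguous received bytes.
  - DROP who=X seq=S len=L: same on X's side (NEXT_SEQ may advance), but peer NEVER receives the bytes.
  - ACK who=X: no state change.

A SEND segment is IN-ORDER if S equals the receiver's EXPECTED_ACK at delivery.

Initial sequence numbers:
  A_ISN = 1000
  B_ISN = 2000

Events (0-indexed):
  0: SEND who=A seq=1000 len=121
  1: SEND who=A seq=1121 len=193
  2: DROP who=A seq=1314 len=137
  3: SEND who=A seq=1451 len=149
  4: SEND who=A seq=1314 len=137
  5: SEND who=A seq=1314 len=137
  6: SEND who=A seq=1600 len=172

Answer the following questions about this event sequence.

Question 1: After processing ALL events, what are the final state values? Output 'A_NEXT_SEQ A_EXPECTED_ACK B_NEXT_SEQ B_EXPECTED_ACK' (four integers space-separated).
Answer: 1772 2000 2000 1772

Derivation:
After event 0: A_seq=1121 A_ack=2000 B_seq=2000 B_ack=1121
After event 1: A_seq=1314 A_ack=2000 B_seq=2000 B_ack=1314
After event 2: A_seq=1451 A_ack=2000 B_seq=2000 B_ack=1314
After event 3: A_seq=1600 A_ack=2000 B_seq=2000 B_ack=1314
After event 4: A_seq=1600 A_ack=2000 B_seq=2000 B_ack=1600
After event 5: A_seq=1600 A_ack=2000 B_seq=2000 B_ack=1600
After event 6: A_seq=1772 A_ack=2000 B_seq=2000 B_ack=1772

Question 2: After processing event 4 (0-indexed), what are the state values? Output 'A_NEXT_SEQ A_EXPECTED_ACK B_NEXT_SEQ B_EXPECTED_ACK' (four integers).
After event 0: A_seq=1121 A_ack=2000 B_seq=2000 B_ack=1121
After event 1: A_seq=1314 A_ack=2000 B_seq=2000 B_ack=1314
After event 2: A_seq=1451 A_ack=2000 B_seq=2000 B_ack=1314
After event 3: A_seq=1600 A_ack=2000 B_seq=2000 B_ack=1314
After event 4: A_seq=1600 A_ack=2000 B_seq=2000 B_ack=1600

1600 2000 2000 1600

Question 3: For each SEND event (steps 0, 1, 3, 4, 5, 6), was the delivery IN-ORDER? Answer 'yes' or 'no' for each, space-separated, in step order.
Step 0: SEND seq=1000 -> in-order
Step 1: SEND seq=1121 -> in-order
Step 3: SEND seq=1451 -> out-of-order
Step 4: SEND seq=1314 -> in-order
Step 5: SEND seq=1314 -> out-of-order
Step 6: SEND seq=1600 -> in-order

Answer: yes yes no yes no yes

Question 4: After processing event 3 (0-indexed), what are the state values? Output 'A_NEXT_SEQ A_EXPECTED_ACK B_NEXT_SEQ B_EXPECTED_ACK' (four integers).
After event 0: A_seq=1121 A_ack=2000 B_seq=2000 B_ack=1121
After event 1: A_seq=1314 A_ack=2000 B_seq=2000 B_ack=1314
After event 2: A_seq=1451 A_ack=2000 B_seq=2000 B_ack=1314
After event 3: A_seq=1600 A_ack=2000 B_seq=2000 B_ack=1314

1600 2000 2000 1314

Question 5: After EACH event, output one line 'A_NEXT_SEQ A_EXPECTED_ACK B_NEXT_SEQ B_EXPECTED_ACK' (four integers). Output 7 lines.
1121 2000 2000 1121
1314 2000 2000 1314
1451 2000 2000 1314
1600 2000 2000 1314
1600 2000 2000 1600
1600 2000 2000 1600
1772 2000 2000 1772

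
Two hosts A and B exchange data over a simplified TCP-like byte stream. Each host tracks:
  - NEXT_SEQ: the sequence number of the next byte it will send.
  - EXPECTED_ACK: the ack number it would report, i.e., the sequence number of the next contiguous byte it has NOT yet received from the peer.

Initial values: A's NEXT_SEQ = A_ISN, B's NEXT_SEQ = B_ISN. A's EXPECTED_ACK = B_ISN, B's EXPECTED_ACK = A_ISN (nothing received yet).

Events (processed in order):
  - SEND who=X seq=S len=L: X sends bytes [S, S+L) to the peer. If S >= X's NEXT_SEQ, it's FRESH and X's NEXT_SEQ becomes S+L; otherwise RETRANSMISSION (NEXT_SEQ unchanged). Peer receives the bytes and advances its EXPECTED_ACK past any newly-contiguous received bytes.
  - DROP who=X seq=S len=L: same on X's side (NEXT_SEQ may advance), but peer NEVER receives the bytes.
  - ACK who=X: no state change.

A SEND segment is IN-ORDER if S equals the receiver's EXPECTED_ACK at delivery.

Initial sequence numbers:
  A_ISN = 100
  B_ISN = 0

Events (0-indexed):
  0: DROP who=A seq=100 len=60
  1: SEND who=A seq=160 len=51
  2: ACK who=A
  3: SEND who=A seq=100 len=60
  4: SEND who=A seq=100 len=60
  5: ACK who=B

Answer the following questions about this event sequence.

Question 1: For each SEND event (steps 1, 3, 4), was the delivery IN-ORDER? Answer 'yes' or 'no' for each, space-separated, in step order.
Step 1: SEND seq=160 -> out-of-order
Step 3: SEND seq=100 -> in-order
Step 4: SEND seq=100 -> out-of-order

Answer: no yes no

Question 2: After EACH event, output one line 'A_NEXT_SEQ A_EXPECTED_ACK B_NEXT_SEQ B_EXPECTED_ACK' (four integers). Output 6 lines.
160 0 0 100
211 0 0 100
211 0 0 100
211 0 0 211
211 0 0 211
211 0 0 211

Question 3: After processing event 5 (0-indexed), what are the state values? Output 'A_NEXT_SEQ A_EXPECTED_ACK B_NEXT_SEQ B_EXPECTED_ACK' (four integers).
After event 0: A_seq=160 A_ack=0 B_seq=0 B_ack=100
After event 1: A_seq=211 A_ack=0 B_seq=0 B_ack=100
After event 2: A_seq=211 A_ack=0 B_seq=0 B_ack=100
After event 3: A_seq=211 A_ack=0 B_seq=0 B_ack=211
After event 4: A_seq=211 A_ack=0 B_seq=0 B_ack=211
After event 5: A_seq=211 A_ack=0 B_seq=0 B_ack=211

211 0 0 211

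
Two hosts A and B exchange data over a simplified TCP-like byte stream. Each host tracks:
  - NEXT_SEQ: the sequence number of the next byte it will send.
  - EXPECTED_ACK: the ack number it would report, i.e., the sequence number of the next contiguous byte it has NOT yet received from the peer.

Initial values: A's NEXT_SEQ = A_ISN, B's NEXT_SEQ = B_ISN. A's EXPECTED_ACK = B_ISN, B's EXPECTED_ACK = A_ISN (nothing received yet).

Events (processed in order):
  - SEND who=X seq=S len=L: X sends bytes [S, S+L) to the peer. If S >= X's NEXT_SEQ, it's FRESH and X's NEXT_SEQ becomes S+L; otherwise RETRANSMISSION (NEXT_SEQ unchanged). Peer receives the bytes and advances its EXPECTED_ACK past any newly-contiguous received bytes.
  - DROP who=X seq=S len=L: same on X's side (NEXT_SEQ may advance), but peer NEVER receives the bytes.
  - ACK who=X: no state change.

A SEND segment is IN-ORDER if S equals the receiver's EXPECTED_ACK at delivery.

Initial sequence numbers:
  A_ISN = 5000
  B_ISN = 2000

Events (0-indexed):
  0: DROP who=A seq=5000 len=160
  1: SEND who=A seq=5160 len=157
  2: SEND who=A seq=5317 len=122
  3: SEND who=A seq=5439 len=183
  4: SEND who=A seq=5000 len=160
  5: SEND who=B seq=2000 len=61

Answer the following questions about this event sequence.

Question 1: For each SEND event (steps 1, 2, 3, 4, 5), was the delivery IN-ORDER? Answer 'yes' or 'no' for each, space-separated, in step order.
Answer: no no no yes yes

Derivation:
Step 1: SEND seq=5160 -> out-of-order
Step 2: SEND seq=5317 -> out-of-order
Step 3: SEND seq=5439 -> out-of-order
Step 4: SEND seq=5000 -> in-order
Step 5: SEND seq=2000 -> in-order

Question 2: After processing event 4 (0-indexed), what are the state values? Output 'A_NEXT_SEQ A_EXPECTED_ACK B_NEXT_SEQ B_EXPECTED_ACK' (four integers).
After event 0: A_seq=5160 A_ack=2000 B_seq=2000 B_ack=5000
After event 1: A_seq=5317 A_ack=2000 B_seq=2000 B_ack=5000
After event 2: A_seq=5439 A_ack=2000 B_seq=2000 B_ack=5000
After event 3: A_seq=5622 A_ack=2000 B_seq=2000 B_ack=5000
After event 4: A_seq=5622 A_ack=2000 B_seq=2000 B_ack=5622

5622 2000 2000 5622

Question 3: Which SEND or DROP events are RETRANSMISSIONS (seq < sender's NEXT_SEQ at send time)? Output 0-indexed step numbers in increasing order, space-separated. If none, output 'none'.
Step 0: DROP seq=5000 -> fresh
Step 1: SEND seq=5160 -> fresh
Step 2: SEND seq=5317 -> fresh
Step 3: SEND seq=5439 -> fresh
Step 4: SEND seq=5000 -> retransmit
Step 5: SEND seq=2000 -> fresh

Answer: 4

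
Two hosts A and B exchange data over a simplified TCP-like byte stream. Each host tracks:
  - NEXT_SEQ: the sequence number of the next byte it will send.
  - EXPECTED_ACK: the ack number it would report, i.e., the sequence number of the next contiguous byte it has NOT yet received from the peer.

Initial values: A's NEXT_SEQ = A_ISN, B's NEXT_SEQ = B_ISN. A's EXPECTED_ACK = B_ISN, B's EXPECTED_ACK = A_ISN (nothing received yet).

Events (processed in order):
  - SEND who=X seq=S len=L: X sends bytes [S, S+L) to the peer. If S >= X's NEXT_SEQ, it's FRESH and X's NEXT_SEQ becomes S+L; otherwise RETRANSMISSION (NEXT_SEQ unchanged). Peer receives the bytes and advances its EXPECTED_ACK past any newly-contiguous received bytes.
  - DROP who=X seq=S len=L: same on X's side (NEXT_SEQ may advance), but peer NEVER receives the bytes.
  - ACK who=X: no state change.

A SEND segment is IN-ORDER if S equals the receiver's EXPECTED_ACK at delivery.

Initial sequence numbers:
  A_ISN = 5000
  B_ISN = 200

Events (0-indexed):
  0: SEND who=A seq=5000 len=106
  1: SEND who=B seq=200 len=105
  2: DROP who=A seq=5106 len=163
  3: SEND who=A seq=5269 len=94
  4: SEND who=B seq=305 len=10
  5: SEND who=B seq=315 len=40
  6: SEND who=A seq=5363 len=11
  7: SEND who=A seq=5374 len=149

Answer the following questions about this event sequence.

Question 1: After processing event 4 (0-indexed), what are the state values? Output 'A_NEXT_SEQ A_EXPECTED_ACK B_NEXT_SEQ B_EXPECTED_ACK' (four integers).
After event 0: A_seq=5106 A_ack=200 B_seq=200 B_ack=5106
After event 1: A_seq=5106 A_ack=305 B_seq=305 B_ack=5106
After event 2: A_seq=5269 A_ack=305 B_seq=305 B_ack=5106
After event 3: A_seq=5363 A_ack=305 B_seq=305 B_ack=5106
After event 4: A_seq=5363 A_ack=315 B_seq=315 B_ack=5106

5363 315 315 5106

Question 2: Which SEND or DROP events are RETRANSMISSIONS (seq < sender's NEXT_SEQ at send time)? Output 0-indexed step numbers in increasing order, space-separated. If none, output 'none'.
Answer: none

Derivation:
Step 0: SEND seq=5000 -> fresh
Step 1: SEND seq=200 -> fresh
Step 2: DROP seq=5106 -> fresh
Step 3: SEND seq=5269 -> fresh
Step 4: SEND seq=305 -> fresh
Step 5: SEND seq=315 -> fresh
Step 6: SEND seq=5363 -> fresh
Step 7: SEND seq=5374 -> fresh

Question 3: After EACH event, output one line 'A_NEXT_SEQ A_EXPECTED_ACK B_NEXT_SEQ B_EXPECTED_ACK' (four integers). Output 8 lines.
5106 200 200 5106
5106 305 305 5106
5269 305 305 5106
5363 305 305 5106
5363 315 315 5106
5363 355 355 5106
5374 355 355 5106
5523 355 355 5106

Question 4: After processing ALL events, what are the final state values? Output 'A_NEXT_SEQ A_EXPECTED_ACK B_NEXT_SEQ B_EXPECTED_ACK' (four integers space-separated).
After event 0: A_seq=5106 A_ack=200 B_seq=200 B_ack=5106
After event 1: A_seq=5106 A_ack=305 B_seq=305 B_ack=5106
After event 2: A_seq=5269 A_ack=305 B_seq=305 B_ack=5106
After event 3: A_seq=5363 A_ack=305 B_seq=305 B_ack=5106
After event 4: A_seq=5363 A_ack=315 B_seq=315 B_ack=5106
After event 5: A_seq=5363 A_ack=355 B_seq=355 B_ack=5106
After event 6: A_seq=5374 A_ack=355 B_seq=355 B_ack=5106
After event 7: A_seq=5523 A_ack=355 B_seq=355 B_ack=5106

Answer: 5523 355 355 5106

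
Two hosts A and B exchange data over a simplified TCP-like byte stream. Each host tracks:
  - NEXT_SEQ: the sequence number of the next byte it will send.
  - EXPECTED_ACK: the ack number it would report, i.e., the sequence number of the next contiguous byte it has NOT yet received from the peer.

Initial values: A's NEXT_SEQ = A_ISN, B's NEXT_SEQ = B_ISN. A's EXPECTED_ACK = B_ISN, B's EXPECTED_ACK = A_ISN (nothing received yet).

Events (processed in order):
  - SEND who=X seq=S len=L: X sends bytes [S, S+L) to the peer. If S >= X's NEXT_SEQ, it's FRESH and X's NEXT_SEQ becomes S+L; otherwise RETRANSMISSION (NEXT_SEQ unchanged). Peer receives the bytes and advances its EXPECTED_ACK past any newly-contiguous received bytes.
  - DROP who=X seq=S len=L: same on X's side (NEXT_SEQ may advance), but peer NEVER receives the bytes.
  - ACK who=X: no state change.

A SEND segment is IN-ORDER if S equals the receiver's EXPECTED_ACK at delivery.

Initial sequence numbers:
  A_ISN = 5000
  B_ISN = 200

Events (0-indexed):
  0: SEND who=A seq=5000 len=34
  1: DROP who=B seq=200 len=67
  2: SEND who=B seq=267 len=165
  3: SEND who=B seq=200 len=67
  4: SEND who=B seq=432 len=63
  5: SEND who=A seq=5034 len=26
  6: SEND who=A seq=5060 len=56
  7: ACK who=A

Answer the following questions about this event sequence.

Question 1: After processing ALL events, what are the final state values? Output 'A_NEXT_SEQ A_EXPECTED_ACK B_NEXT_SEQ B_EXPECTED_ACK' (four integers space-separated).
Answer: 5116 495 495 5116

Derivation:
After event 0: A_seq=5034 A_ack=200 B_seq=200 B_ack=5034
After event 1: A_seq=5034 A_ack=200 B_seq=267 B_ack=5034
After event 2: A_seq=5034 A_ack=200 B_seq=432 B_ack=5034
After event 3: A_seq=5034 A_ack=432 B_seq=432 B_ack=5034
After event 4: A_seq=5034 A_ack=495 B_seq=495 B_ack=5034
After event 5: A_seq=5060 A_ack=495 B_seq=495 B_ack=5060
After event 6: A_seq=5116 A_ack=495 B_seq=495 B_ack=5116
After event 7: A_seq=5116 A_ack=495 B_seq=495 B_ack=5116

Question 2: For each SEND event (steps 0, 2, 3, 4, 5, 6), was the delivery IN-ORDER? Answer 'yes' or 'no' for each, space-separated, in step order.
Step 0: SEND seq=5000 -> in-order
Step 2: SEND seq=267 -> out-of-order
Step 3: SEND seq=200 -> in-order
Step 4: SEND seq=432 -> in-order
Step 5: SEND seq=5034 -> in-order
Step 6: SEND seq=5060 -> in-order

Answer: yes no yes yes yes yes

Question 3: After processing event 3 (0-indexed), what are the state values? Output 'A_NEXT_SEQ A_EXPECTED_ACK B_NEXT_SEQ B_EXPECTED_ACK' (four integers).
After event 0: A_seq=5034 A_ack=200 B_seq=200 B_ack=5034
After event 1: A_seq=5034 A_ack=200 B_seq=267 B_ack=5034
After event 2: A_seq=5034 A_ack=200 B_seq=432 B_ack=5034
After event 3: A_seq=5034 A_ack=432 B_seq=432 B_ack=5034

5034 432 432 5034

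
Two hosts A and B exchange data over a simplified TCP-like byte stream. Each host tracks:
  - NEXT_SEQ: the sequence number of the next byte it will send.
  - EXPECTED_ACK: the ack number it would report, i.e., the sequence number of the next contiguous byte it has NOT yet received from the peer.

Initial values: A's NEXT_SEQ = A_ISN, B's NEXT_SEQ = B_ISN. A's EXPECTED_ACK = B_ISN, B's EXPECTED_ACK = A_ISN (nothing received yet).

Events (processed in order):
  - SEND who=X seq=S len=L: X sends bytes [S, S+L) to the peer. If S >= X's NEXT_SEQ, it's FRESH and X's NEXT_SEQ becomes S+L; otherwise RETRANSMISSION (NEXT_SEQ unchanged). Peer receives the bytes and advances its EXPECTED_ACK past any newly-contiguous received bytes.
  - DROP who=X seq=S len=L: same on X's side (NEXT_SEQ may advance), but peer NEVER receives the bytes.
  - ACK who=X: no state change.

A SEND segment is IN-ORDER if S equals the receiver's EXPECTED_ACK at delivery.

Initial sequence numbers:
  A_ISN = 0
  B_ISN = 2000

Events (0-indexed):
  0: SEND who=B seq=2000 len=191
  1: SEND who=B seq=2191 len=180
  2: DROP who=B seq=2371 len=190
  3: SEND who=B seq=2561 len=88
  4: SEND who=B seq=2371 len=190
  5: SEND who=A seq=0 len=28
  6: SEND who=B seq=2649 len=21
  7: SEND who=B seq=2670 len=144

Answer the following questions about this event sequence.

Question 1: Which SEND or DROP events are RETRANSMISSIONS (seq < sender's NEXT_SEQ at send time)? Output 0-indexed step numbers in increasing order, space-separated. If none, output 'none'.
Step 0: SEND seq=2000 -> fresh
Step 1: SEND seq=2191 -> fresh
Step 2: DROP seq=2371 -> fresh
Step 3: SEND seq=2561 -> fresh
Step 4: SEND seq=2371 -> retransmit
Step 5: SEND seq=0 -> fresh
Step 6: SEND seq=2649 -> fresh
Step 7: SEND seq=2670 -> fresh

Answer: 4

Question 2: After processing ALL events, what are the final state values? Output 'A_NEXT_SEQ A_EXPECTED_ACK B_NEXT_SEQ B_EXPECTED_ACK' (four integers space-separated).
Answer: 28 2814 2814 28

Derivation:
After event 0: A_seq=0 A_ack=2191 B_seq=2191 B_ack=0
After event 1: A_seq=0 A_ack=2371 B_seq=2371 B_ack=0
After event 2: A_seq=0 A_ack=2371 B_seq=2561 B_ack=0
After event 3: A_seq=0 A_ack=2371 B_seq=2649 B_ack=0
After event 4: A_seq=0 A_ack=2649 B_seq=2649 B_ack=0
After event 5: A_seq=28 A_ack=2649 B_seq=2649 B_ack=28
After event 6: A_seq=28 A_ack=2670 B_seq=2670 B_ack=28
After event 7: A_seq=28 A_ack=2814 B_seq=2814 B_ack=28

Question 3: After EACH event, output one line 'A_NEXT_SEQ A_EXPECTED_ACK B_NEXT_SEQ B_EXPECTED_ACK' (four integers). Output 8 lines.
0 2191 2191 0
0 2371 2371 0
0 2371 2561 0
0 2371 2649 0
0 2649 2649 0
28 2649 2649 28
28 2670 2670 28
28 2814 2814 28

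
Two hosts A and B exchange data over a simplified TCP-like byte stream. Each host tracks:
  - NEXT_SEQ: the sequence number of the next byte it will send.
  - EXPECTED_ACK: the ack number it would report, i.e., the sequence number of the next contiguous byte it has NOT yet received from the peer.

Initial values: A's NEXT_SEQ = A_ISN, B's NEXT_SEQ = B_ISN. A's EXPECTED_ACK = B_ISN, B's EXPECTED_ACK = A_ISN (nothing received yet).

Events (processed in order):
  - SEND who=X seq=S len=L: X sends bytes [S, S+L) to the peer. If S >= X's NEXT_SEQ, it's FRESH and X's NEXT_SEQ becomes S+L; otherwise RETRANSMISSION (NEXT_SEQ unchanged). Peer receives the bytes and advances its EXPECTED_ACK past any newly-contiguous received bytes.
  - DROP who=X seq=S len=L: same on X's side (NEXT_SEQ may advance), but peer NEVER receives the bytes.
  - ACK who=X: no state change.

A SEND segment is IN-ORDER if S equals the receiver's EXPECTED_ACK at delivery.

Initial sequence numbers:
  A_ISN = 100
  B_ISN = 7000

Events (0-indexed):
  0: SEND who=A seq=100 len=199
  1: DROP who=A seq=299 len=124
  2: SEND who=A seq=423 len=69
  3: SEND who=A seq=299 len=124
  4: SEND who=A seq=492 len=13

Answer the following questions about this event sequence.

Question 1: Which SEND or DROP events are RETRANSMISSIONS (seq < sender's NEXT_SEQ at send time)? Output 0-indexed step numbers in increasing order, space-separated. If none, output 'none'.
Answer: 3

Derivation:
Step 0: SEND seq=100 -> fresh
Step 1: DROP seq=299 -> fresh
Step 2: SEND seq=423 -> fresh
Step 3: SEND seq=299 -> retransmit
Step 4: SEND seq=492 -> fresh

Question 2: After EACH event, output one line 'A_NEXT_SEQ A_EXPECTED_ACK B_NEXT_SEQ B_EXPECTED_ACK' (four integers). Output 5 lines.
299 7000 7000 299
423 7000 7000 299
492 7000 7000 299
492 7000 7000 492
505 7000 7000 505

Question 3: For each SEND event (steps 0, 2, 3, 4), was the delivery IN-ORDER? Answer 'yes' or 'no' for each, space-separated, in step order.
Step 0: SEND seq=100 -> in-order
Step 2: SEND seq=423 -> out-of-order
Step 3: SEND seq=299 -> in-order
Step 4: SEND seq=492 -> in-order

Answer: yes no yes yes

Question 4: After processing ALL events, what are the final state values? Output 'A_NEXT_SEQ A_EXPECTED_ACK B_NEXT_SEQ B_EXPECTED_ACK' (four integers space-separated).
After event 0: A_seq=299 A_ack=7000 B_seq=7000 B_ack=299
After event 1: A_seq=423 A_ack=7000 B_seq=7000 B_ack=299
After event 2: A_seq=492 A_ack=7000 B_seq=7000 B_ack=299
After event 3: A_seq=492 A_ack=7000 B_seq=7000 B_ack=492
After event 4: A_seq=505 A_ack=7000 B_seq=7000 B_ack=505

Answer: 505 7000 7000 505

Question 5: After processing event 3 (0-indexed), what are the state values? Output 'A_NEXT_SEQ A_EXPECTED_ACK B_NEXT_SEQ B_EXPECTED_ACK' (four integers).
After event 0: A_seq=299 A_ack=7000 B_seq=7000 B_ack=299
After event 1: A_seq=423 A_ack=7000 B_seq=7000 B_ack=299
After event 2: A_seq=492 A_ack=7000 B_seq=7000 B_ack=299
After event 3: A_seq=492 A_ack=7000 B_seq=7000 B_ack=492

492 7000 7000 492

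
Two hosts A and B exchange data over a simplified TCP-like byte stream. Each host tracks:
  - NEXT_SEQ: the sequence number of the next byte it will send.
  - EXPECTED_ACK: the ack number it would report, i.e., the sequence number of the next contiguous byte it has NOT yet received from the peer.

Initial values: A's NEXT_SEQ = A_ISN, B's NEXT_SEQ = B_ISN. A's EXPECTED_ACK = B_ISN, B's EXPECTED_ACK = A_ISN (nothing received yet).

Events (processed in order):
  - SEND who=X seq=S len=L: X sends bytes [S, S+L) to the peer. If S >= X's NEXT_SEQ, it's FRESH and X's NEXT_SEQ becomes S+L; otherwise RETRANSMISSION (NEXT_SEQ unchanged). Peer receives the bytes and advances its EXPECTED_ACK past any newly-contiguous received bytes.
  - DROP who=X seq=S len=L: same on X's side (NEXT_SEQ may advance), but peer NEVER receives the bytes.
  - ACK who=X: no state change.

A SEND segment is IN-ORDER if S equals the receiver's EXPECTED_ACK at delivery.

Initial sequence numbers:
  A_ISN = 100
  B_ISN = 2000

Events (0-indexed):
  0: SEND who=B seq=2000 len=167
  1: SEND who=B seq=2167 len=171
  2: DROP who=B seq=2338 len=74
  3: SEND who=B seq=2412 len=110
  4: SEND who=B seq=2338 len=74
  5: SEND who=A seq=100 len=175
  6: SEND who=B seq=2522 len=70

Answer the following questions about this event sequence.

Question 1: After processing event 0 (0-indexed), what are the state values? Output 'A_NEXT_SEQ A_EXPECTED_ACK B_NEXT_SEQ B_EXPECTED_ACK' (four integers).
After event 0: A_seq=100 A_ack=2167 B_seq=2167 B_ack=100

100 2167 2167 100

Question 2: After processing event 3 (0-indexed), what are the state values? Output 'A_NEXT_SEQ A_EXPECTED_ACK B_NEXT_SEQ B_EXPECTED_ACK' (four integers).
After event 0: A_seq=100 A_ack=2167 B_seq=2167 B_ack=100
After event 1: A_seq=100 A_ack=2338 B_seq=2338 B_ack=100
After event 2: A_seq=100 A_ack=2338 B_seq=2412 B_ack=100
After event 3: A_seq=100 A_ack=2338 B_seq=2522 B_ack=100

100 2338 2522 100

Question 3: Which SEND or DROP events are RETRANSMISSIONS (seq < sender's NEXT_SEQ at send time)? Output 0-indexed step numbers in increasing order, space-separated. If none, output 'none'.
Step 0: SEND seq=2000 -> fresh
Step 1: SEND seq=2167 -> fresh
Step 2: DROP seq=2338 -> fresh
Step 3: SEND seq=2412 -> fresh
Step 4: SEND seq=2338 -> retransmit
Step 5: SEND seq=100 -> fresh
Step 6: SEND seq=2522 -> fresh

Answer: 4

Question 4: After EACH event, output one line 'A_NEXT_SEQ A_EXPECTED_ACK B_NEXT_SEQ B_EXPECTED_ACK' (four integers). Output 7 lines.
100 2167 2167 100
100 2338 2338 100
100 2338 2412 100
100 2338 2522 100
100 2522 2522 100
275 2522 2522 275
275 2592 2592 275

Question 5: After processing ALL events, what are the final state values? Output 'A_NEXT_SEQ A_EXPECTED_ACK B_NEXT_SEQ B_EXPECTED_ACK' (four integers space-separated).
After event 0: A_seq=100 A_ack=2167 B_seq=2167 B_ack=100
After event 1: A_seq=100 A_ack=2338 B_seq=2338 B_ack=100
After event 2: A_seq=100 A_ack=2338 B_seq=2412 B_ack=100
After event 3: A_seq=100 A_ack=2338 B_seq=2522 B_ack=100
After event 4: A_seq=100 A_ack=2522 B_seq=2522 B_ack=100
After event 5: A_seq=275 A_ack=2522 B_seq=2522 B_ack=275
After event 6: A_seq=275 A_ack=2592 B_seq=2592 B_ack=275

Answer: 275 2592 2592 275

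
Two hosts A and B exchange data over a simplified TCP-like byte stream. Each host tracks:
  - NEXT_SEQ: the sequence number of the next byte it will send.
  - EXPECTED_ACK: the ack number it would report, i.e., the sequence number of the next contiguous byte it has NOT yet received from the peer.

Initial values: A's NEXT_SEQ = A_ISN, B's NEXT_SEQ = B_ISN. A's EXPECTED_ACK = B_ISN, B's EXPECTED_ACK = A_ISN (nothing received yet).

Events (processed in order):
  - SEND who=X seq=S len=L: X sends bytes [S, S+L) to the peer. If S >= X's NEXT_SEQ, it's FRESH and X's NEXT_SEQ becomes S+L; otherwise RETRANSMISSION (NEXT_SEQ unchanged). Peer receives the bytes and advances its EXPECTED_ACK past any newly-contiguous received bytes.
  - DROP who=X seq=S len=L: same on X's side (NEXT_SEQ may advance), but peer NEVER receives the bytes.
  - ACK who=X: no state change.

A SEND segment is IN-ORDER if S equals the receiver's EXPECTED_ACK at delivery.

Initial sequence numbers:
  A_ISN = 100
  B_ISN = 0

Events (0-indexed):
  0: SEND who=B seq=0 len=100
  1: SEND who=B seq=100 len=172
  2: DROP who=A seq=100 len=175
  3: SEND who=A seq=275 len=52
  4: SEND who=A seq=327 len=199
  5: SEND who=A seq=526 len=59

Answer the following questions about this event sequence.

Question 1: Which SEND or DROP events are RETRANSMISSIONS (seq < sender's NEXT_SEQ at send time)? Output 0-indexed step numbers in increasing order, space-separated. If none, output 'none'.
Step 0: SEND seq=0 -> fresh
Step 1: SEND seq=100 -> fresh
Step 2: DROP seq=100 -> fresh
Step 3: SEND seq=275 -> fresh
Step 4: SEND seq=327 -> fresh
Step 5: SEND seq=526 -> fresh

Answer: none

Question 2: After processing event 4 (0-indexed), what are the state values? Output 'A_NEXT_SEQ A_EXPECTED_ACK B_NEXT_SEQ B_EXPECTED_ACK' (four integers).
After event 0: A_seq=100 A_ack=100 B_seq=100 B_ack=100
After event 1: A_seq=100 A_ack=272 B_seq=272 B_ack=100
After event 2: A_seq=275 A_ack=272 B_seq=272 B_ack=100
After event 3: A_seq=327 A_ack=272 B_seq=272 B_ack=100
After event 4: A_seq=526 A_ack=272 B_seq=272 B_ack=100

526 272 272 100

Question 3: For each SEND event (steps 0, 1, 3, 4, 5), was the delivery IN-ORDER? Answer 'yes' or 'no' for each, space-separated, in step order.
Answer: yes yes no no no

Derivation:
Step 0: SEND seq=0 -> in-order
Step 1: SEND seq=100 -> in-order
Step 3: SEND seq=275 -> out-of-order
Step 4: SEND seq=327 -> out-of-order
Step 5: SEND seq=526 -> out-of-order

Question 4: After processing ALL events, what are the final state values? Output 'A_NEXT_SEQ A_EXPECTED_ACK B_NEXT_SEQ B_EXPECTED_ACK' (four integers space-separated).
After event 0: A_seq=100 A_ack=100 B_seq=100 B_ack=100
After event 1: A_seq=100 A_ack=272 B_seq=272 B_ack=100
After event 2: A_seq=275 A_ack=272 B_seq=272 B_ack=100
After event 3: A_seq=327 A_ack=272 B_seq=272 B_ack=100
After event 4: A_seq=526 A_ack=272 B_seq=272 B_ack=100
After event 5: A_seq=585 A_ack=272 B_seq=272 B_ack=100

Answer: 585 272 272 100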